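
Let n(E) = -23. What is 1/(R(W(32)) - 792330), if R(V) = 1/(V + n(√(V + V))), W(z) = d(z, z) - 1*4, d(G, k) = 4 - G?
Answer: -55/43578151 ≈ -1.2621e-6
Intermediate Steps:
W(z) = -z (W(z) = (4 - z) - 1*4 = (4 - z) - 4 = -z)
R(V) = 1/(-23 + V) (R(V) = 1/(V - 23) = 1/(-23 + V))
1/(R(W(32)) - 792330) = 1/(1/(-23 - 1*32) - 792330) = 1/(1/(-23 - 32) - 792330) = 1/(1/(-55) - 792330) = 1/(-1/55 - 792330) = 1/(-43578151/55) = -55/43578151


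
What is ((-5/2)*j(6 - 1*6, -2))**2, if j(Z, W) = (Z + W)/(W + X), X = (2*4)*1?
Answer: 25/36 ≈ 0.69444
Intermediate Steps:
X = 8 (X = 8*1 = 8)
j(Z, W) = (W + Z)/(8 + W) (j(Z, W) = (Z + W)/(W + 8) = (W + Z)/(8 + W))
((-5/2)*j(6 - 1*6, -2))**2 = ((-5/2)*((-2 + (6 - 1*6))/(8 - 2)))**2 = ((-5*1/2)*((-2 + (6 - 6))/6))**2 = (-5*(-2 + 0)/12)**2 = (-5*(-2)/12)**2 = (-5/2*(-1/3))**2 = (5/6)**2 = 25/36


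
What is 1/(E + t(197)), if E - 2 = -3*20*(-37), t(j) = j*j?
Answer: 1/41031 ≈ 2.4372e-5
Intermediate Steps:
t(j) = j**2
E = 2222 (E = 2 - 3*20*(-37) = 2 - 60*(-37) = 2 + 2220 = 2222)
1/(E + t(197)) = 1/(2222 + 197**2) = 1/(2222 + 38809) = 1/41031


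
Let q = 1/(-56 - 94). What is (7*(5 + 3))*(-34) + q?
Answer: -285601/150 ≈ -1904.0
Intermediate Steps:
q = -1/150 (q = 1/(-150) = -1/150 ≈ -0.0066667)
(7*(5 + 3))*(-34) + q = (7*(5 + 3))*(-34) - 1/150 = (7*8)*(-34) - 1/150 = 56*(-34) - 1/150 = -1904 - 1/150 = -285601/150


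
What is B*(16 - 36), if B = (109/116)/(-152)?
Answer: 545/4408 ≈ 0.12364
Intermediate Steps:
B = -109/17632 (B = (109*(1/116))*(-1/152) = (109/116)*(-1/152) = -109/17632 ≈ -0.0061819)
B*(16 - 36) = -109*(16 - 36)/17632 = -109/17632*(-20) = 545/4408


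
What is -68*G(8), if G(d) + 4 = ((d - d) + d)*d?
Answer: -4080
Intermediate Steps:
G(d) = -4 + d² (G(d) = -4 + ((d - d) + d)*d = -4 + (0 + d)*d = -4 + d*d = -4 + d²)
-68*G(8) = -68*(-4 + 8²) = -68*(-4 + 64) = -68*60 = -4080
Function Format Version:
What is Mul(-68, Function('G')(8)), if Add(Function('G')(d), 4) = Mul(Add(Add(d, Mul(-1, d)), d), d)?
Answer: -4080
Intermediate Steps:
Function('G')(d) = Add(-4, Pow(d, 2)) (Function('G')(d) = Add(-4, Mul(Add(Add(d, Mul(-1, d)), d), d)) = Add(-4, Mul(Add(0, d), d)) = Add(-4, Mul(d, d)) = Add(-4, Pow(d, 2)))
Mul(-68, Function('G')(8)) = Mul(-68, Add(-4, Pow(8, 2))) = Mul(-68, Add(-4, 64)) = Mul(-68, 60) = -4080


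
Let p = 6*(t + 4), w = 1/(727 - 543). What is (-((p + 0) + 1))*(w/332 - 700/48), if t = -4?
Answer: 2672597/183264 ≈ 14.583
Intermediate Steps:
w = 1/184 ≈ 0.0054348
p = 0 (p = 6*(-4 + 4) = 6*0 = 0)
(-((p + 0) + 1))*(w/332 - 700/48) = (-((0 + 0) + 1))*((1/184)/332 - 700/48) = (-(0 + 1))*((1/184)*(1/332) - 700*1/48) = (-1*1)*(1/61088 - 175/12) = -1*(-2672597/183264) = 2672597/183264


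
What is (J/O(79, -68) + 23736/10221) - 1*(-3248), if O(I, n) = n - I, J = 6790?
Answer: 229246018/71547 ≈ 3204.1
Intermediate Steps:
(J/O(79, -68) + 23736/10221) - 1*(-3248) = (6790/(-68 - 1*79) + 23736/10221) - 1*(-3248) = (6790/(-68 - 79) + 23736*(1/10221)) + 3248 = (6790/(-147) + 7912/3407) + 3248 = (6790*(-1/147) + 7912/3407) + 3248 = (-970/21 + 7912/3407) + 3248 = -3138638/71547 + 3248 = 229246018/71547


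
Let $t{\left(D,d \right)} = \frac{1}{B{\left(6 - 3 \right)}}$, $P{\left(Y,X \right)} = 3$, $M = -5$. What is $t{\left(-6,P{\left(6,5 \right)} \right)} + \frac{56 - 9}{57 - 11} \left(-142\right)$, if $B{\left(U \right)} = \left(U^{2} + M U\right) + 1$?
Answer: $- \frac{16708}{115} \approx -145.29$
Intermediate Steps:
$B{\left(U \right)} = 1 + U^{2} - 5 U$ ($B{\left(U \right)} = \left(U^{2} - 5 U\right) + 1 = 1 + U^{2} - 5 U$)
$t{\left(D,d \right)} = - \frac{1}{5}$ ($t{\left(D,d \right)} = \frac{1}{1 + \left(6 - 3\right)^{2} - 5 \left(6 - 3\right)} = \frac{1}{1 + 3^{2} - 15} = \frac{1}{1 + 9 - 15} = \frac{1}{-5} = - \frac{1}{5}$)
$t{\left(-6,P{\left(6,5 \right)} \right)} + \frac{56 - 9}{57 - 11} \left(-142\right) = - \frac{1}{5} + \frac{56 - 9}{57 - 11} \left(-142\right) = - \frac{1}{5} + \frac{47}{46} \left(-142\right) = - \frac{1}{5} - \frac{3337}{23} = - \frac{16708}{115}$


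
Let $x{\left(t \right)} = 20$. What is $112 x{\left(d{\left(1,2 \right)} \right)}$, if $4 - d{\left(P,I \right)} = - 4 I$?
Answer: $2240$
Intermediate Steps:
$d{\left(P,I \right)} = 4 + 4 I$ ($d{\left(P,I \right)} = 4 - - 4 I = 4 + 4 I$)
$112 x{\left(d{\left(1,2 \right)} \right)} = 112 \cdot 20 = 2240$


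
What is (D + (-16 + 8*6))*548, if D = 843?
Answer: 479500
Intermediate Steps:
(D + (-16 + 8*6))*548 = (843 + (-16 + 8*6))*548 = (843 + (-16 + 48))*548 = (843 + 32)*548 = 875*548 = 479500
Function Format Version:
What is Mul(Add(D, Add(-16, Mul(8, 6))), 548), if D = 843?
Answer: 479500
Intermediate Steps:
Mul(Add(D, Add(-16, Mul(8, 6))), 548) = Mul(Add(843, Add(-16, Mul(8, 6))), 548) = Mul(Add(843, Add(-16, 48)), 548) = Mul(Add(843, 32), 548) = Mul(875, 548) = 479500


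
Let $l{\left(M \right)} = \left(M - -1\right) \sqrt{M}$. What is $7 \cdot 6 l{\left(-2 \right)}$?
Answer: $- 42 i \sqrt{2} \approx - 59.397 i$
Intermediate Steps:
$l{\left(M \right)} = \sqrt{M} \left(1 + M\right)$ ($l{\left(M \right)} = \left(M + 1\right) \sqrt{M} = \left(1 + M\right) \sqrt{M} = \sqrt{M} \left(1 + M\right)$)
$7 \cdot 6 l{\left(-2 \right)} = 7 \cdot 6 \sqrt{-2} \left(1 - 2\right) = 42 i \sqrt{2} \left(-1\right) = 42 \left(- i \sqrt{2}\right) = - 42 i \sqrt{2}$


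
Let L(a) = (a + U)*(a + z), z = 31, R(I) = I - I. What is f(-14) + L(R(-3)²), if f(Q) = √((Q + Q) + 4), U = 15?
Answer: 465 + 2*I*√6 ≈ 465.0 + 4.899*I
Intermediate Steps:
R(I) = 0
f(Q) = √(4 + 2*Q) (f(Q) = √(2*Q + 4) = √(4 + 2*Q))
L(a) = (15 + a)*(31 + a) (L(a) = (a + 15)*(a + 31) = (15 + a)*(31 + a))
f(-14) + L(R(-3)²) = √(4 + 2*(-14)) + (465 + (0²)² + 46*0²) = √(4 - 28) + (465 + 0² + 46*0) = √(-24) + (465 + 0 + 0) = 2*I*√6 + 465 = 465 + 2*I*√6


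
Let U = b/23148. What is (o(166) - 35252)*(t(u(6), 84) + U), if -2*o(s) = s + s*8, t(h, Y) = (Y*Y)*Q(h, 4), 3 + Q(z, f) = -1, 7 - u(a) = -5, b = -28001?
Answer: 23520204150847/23148 ≈ 1.0161e+9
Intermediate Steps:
u(a) = 12 (u(a) = 7 - 1*(-5) = 7 + 5 = 12)
Q(z, f) = -4 (Q(z, f) = -3 - 1 = -4)
U = -28001/23148 ≈ -1.2097
t(h, Y) = -4*Y² (t(h, Y) = (Y*Y)*(-4) = Y²*(-4) = -4*Y²)
o(s) = -9*s/2 (o(s) = -(s + s*8)/2 = -(s + 8*s)/2 = -9*s/2)
(o(166) - 35252)*(t(u(6), 84) + U) = (-9/2*166 - 35252)*(-4*84² - 28001/23148) = (-747 - 35252)*(-4*7056 - 28001/23148) = -35999*(-28224 - 28001/23148) = -35999*(-653357153/23148) = 23520204150847/23148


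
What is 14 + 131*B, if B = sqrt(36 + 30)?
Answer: 14 + 131*sqrt(66) ≈ 1078.3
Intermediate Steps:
B = sqrt(66) ≈ 8.1240
14 + 131*B = 14 + 131*sqrt(66)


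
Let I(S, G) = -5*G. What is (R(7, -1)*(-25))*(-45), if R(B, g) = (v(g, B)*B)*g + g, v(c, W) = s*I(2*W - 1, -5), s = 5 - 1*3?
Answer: -394875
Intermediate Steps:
s = 2 (s = 5 - 3 = 2)
v(c, W) = 50 (v(c, W) = 2*(-5*(-5)) = 2*25 = 50)
R(B, g) = g + 50*B*g (R(B, g) = (50*B)*g + g = 50*B*g + g = g + 50*B*g)
(R(7, -1)*(-25))*(-45) = (-(1 + 50*7)*(-25))*(-45) = (-(1 + 350)*(-25))*(-45) = (-1*351*(-25))*(-45) = -351*(-25)*(-45) = 8775*(-45) = -394875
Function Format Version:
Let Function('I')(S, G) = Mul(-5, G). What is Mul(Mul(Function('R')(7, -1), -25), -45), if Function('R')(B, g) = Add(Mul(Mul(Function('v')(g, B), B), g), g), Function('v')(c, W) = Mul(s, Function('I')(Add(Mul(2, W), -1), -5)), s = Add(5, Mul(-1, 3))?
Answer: -394875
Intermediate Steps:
s = 2 (s = Add(5, -3) = 2)
Function('v')(c, W) = 50 (Function('v')(c, W) = Mul(2, Mul(-5, -5)) = Mul(2, 25) = 50)
Function('R')(B, g) = Add(g, Mul(50, B, g)) (Function('R')(B, g) = Add(Mul(Mul(50, B), g), g) = Add(Mul(50, B, g), g) = Add(g, Mul(50, B, g)))
Mul(Mul(Function('R')(7, -1), -25), -45) = Mul(Mul(Mul(-1, Add(1, Mul(50, 7))), -25), -45) = Mul(Mul(Mul(-1, Add(1, 350)), -25), -45) = Mul(Mul(Mul(-1, 351), -25), -45) = Mul(Mul(-351, -25), -45) = Mul(8775, -45) = -394875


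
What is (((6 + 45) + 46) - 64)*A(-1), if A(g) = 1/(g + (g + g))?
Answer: -11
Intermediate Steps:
A(g) = 1/(3*g) (A(g) = 1/(g + 2*g) = 1/(3*g))
(((6 + 45) + 46) - 64)*A(-1) = (((6 + 45) + 46) - 64)*((⅓)/(-1)) = ((51 + 46) - 64)*((⅓)*(-1)) = (97 - 64)*(-⅓) = 33*(-⅓) = -11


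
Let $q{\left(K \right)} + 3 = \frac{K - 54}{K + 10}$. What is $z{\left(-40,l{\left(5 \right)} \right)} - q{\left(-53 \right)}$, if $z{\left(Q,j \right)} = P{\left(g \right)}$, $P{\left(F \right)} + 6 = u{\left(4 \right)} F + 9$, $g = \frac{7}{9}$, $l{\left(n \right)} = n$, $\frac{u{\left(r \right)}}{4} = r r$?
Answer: $\frac{20623}{387} \approx 53.289$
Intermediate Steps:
$u{\left(r \right)} = 4 r^{2}$ ($u{\left(r \right)} = 4 r r = 4 r^{2}$)
$g = \frac{7}{9}$ ($g = 7 \cdot \frac{1}{9} = \frac{7}{9} \approx 0.77778$)
$q{\left(K \right)} = -3 + \frac{-54 + K}{10 + K}$ ($q{\left(K \right)} = -3 + \frac{K - 54}{K + 10} = -3 + \frac{-54 + K}{10 + K}$)
$P{\left(F \right)} = 3 + 64 F$ ($P{\left(F \right)} = -6 + \left(4 \cdot 4^{2} F + 9\right) = -6 + \left(4 \cdot 16 F + 9\right) = -6 + \left(64 F + 9\right) = -6 + \left(9 + 64 F\right) = 3 + 64 F$)
$z{\left(Q,j \right)} = \frac{475}{9}$ ($z{\left(Q,j \right)} = 3 + 64 \cdot \frac{7}{9} = 3 + \frac{448}{9} = \frac{475}{9}$)
$z{\left(-40,l{\left(5 \right)} \right)} - q{\left(-53 \right)} = \frac{475}{9} - \frac{2 \left(-42 - -53\right)}{10 - 53} = \frac{475}{9} - \frac{2 \left(-42 + 53\right)}{-43} = \frac{475}{9} - 2 \left(- \frac{1}{43}\right) 11 = \frac{475}{9} - - \frac{22}{43} = \frac{475}{9} + \frac{22}{43} = \frac{20623}{387}$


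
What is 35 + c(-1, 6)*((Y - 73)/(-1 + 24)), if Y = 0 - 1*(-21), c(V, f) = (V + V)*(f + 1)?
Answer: 1533/23 ≈ 66.652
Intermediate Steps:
c(V, f) = 2*V*(1 + f) (c(V, f) = (2*V)*(1 + f) = 2*V*(1 + f))
Y = 21 (Y = 0 + 21 = 21)
35 + c(-1, 6)*((Y - 73)/(-1 + 24)) = 35 + (2*(-1)*(1 + 6))*((21 - 73)/(-1 + 24)) = 35 + (2*(-1)*7)*(-52/23) = 35 - (-728)/23 = 35 - 14*(-52/23) = 35 + 728/23 = 1533/23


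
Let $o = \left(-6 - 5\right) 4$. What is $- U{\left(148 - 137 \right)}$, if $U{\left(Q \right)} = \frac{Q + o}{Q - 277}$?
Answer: $- \frac{33}{266} \approx -0.12406$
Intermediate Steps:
$o = -44$ ($o = \left(-11\right) 4 = -44$)
$U{\left(Q \right)} = \frac{-44 + Q}{-277 + Q}$ ($U{\left(Q \right)} = \frac{Q - 44}{Q - 277} = \frac{-44 + Q}{-277 + Q}$)
$- U{\left(148 - 137 \right)} = - \frac{-44 + \left(148 - 137\right)}{-277 + \left(148 - 137\right)} = - \frac{-44 + 11}{-277 + 11} = - \frac{-33}{-266} = - \frac{\left(-1\right) \left(-33\right)}{266} = \left(-1\right) \frac{33}{266} = - \frac{33}{266}$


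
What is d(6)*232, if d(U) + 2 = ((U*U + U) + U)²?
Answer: 534064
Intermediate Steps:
d(U) = -2 + (U² + 2*U)² (d(U) = -2 + ((U*U + U) + U)² = -2 + ((U² + U) + U)² = -2 + ((U + U²) + U)² = -2 + (U² + 2*U)²)
d(6)*232 = (-2 + 6²*(2 + 6)²)*232 = (-2 + 36*8²)*232 = (-2 + 36*64)*232 = (-2 + 2304)*232 = 2302*232 = 534064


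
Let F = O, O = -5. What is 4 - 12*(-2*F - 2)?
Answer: -92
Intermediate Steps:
F = -5
4 - 12*(-2*F - 2) = 4 - 12*(-2*(-5) - 2) = 4 - 12*(10 - 2) = 4 - 12*8 = 4 - 96 = -92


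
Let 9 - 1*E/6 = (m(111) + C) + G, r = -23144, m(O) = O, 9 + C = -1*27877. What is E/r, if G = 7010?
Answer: -31161/5786 ≈ -5.3856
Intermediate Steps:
C = -27886 (C = -9 - 1*27877 = -9 - 27877 = -27886)
E = 124644 (E = 54 - 6*((111 - 27886) + 7010) = 54 - 6*(-27775 + 7010) = 54 - 6*(-20765) = 54 + 124590 = 124644)
E/r = 124644/(-23144) = 124644*(-1/23144) = -31161/5786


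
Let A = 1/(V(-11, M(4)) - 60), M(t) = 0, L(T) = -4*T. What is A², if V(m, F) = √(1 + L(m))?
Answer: 1/(9*(20 - √5)²) ≈ 0.00035211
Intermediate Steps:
V(m, F) = √(1 - 4*m)
A = 1/(-60 + 3*√5) (A = 1/(√(1 - 4*(-11)) - 60) = 1/(√(1 + 44) - 60) = 1/(√45 - 60) = 1/(3*√5 - 60) = 1/(-60 + 3*√5) ≈ -0.018765)
A² = (-4/237 - √5/1185)²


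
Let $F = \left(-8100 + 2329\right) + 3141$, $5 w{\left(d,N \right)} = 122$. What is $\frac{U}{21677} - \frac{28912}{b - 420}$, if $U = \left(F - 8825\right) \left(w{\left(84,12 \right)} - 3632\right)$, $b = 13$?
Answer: $\frac{17446024030}{8822539} \approx 1977.4$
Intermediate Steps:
$w{\left(d,N \right)} = \frac{122}{5}$ ($w{\left(d,N \right)} = \frac{1}{5} \cdot 122 = \frac{122}{5}$)
$F = -2630$ ($F = -5771 + 3141 = -2630$)
$U = 41325058$ ($U = \left(-2630 - 8825\right) \left(\frac{122}{5} - 3632\right) = \left(-11455\right) \left(- \frac{18038}{5}\right) = 41325058$)
$\frac{U}{21677} - \frac{28912}{b - 420} = \frac{41325058}{21677} - \frac{28912}{13 - 420} = 41325058 \cdot \frac{1}{21677} - \frac{28912}{13 - 420} = \frac{41325058}{21677} - \frac{28912}{-407} = \frac{41325058}{21677} - - \frac{28912}{407} = \frac{41325058}{21677} + \frac{28912}{407} = \frac{17446024030}{8822539}$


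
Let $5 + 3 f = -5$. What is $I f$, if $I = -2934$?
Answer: $9780$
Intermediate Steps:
$f = - \frac{10}{3}$ ($f = - \frac{5}{3} + \frac{1}{3} \left(-5\right) = - \frac{5}{3} - \frac{5}{3} = - \frac{10}{3} \approx -3.3333$)
$I f = \left(-2934\right) \left(- \frac{10}{3}\right) = 9780$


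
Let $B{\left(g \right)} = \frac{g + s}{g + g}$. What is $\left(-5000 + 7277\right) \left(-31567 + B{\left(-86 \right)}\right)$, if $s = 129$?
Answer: $- \frac{287514513}{4} \approx -7.1879 \cdot 10^{7}$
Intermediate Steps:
$B{\left(g \right)} = \frac{129 + g}{2 g}$ ($B{\left(g \right)} = \frac{g + 129}{g + g} = \frac{129 + g}{2 g}$)
$\left(-5000 + 7277\right) \left(-31567 + B{\left(-86 \right)}\right) = \left(-5000 + 7277\right) \left(-31567 + \frac{129 - 86}{2 \left(-86\right)}\right) = 2277 \left(-31567 + \frac{1}{2} \left(- \frac{1}{86}\right) 43\right) = 2277 \left(-31567 - \frac{1}{4}\right) = 2277 \left(- \frac{126269}{4}\right) = - \frac{287514513}{4}$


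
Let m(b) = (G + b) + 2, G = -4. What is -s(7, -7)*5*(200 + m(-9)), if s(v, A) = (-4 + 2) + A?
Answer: 8505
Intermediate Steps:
s(v, A) = -2 + A
m(b) = -2 + b (m(b) = (-4 + b) + 2 = -2 + b)
-s(7, -7)*5*(200 + m(-9)) = -(-2 - 7)*5*(200 + (-2 - 9)) = -(-9*5)*(200 - 11) = -(-45)*189 = -1*(-8505) = 8505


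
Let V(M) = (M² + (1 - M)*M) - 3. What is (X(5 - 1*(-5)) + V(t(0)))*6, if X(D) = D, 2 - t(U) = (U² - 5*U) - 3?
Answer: 72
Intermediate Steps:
t(U) = 5 - U² + 5*U (t(U) = 2 - ((U² - 5*U) - 3) = 2 - (-3 + U² - 5*U) = 2 + (3 - U² + 5*U) = 5 - U² + 5*U)
V(M) = -3 + M² + M*(1 - M) (V(M) = (M² + M*(1 - M)) - 3 = -3 + M² + M*(1 - M))
(X(5 - 1*(-5)) + V(t(0)))*6 = ((5 - 1*(-5)) + (-3 + (5 - 1*0² + 5*0)))*6 = ((5 + 5) + (-3 + (5 - 1*0 + 0)))*6 = (10 + (-3 + (5 + 0 + 0)))*6 = (10 + (-3 + 5))*6 = (10 + 2)*6 = 12*6 = 72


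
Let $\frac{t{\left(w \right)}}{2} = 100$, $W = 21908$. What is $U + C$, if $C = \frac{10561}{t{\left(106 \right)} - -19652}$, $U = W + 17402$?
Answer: $\frac{780392681}{19852} \approx 39311.0$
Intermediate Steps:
$t{\left(w \right)} = 200$ ($t{\left(w \right)} = 2 \cdot 100 = 200$)
$U = 39310$ ($U = 21908 + 17402 = 39310$)
$C = \frac{10561}{19852}$ ($C = \frac{10561}{200 - -19652} = \frac{10561}{200 + 19652} = \frac{10561}{19852} \approx 0.53199$)
$U + C = 39310 + \frac{10561}{19852} = \frac{780392681}{19852}$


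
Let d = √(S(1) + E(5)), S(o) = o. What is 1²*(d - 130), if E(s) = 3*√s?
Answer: -130 + √(1 + 3*√5) ≈ -127.22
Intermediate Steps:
d = √(1 + 3*√5) ≈ 2.7764
1²*(d - 130) = 1²*(√(1 + 3*√5) - 130) = 1*(-130 + √(1 + 3*√5)) = -130 + √(1 + 3*√5)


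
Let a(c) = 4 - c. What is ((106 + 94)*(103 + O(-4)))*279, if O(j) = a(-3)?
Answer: 6138000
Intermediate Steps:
O(j) = 7 (O(j) = 4 - 1*(-3) = 4 + 3 = 7)
((106 + 94)*(103 + O(-4)))*279 = ((106 + 94)*(103 + 7))*279 = (200*110)*279 = 22000*279 = 6138000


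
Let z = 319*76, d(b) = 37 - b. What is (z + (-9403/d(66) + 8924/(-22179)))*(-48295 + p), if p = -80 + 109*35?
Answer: -704128784829200/643191 ≈ -1.0947e+9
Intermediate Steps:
z = 24244
p = 3735 (p = -80 + 3815 = 3735)
(z + (-9403/d(66) + 8924/(-22179)))*(-48295 + p) = (24244 + (-9403/(37 - 1*66) + 8924/(-22179)))*(-48295 + 3735) = (24244 + (-9403/(37 - 66) + 8924*(-1/22179)))*(-44560) = (24244 + (-9403/(-29) - 8924/22179))*(-44560) = (24244 + (-9403*(-1/29) - 8924/22179))*(-44560) = (24244 + (9403/29 - 8924/22179))*(-44560) = (24244 + 208290341/643191)*(-44560) = (15801812945/643191)*(-44560) = -704128784829200/643191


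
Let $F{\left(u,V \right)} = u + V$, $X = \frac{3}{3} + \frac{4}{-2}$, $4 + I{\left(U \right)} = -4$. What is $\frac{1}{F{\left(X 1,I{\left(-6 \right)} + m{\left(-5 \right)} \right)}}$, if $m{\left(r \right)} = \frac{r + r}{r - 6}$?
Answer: $- \frac{11}{89} \approx -0.1236$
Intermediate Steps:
$I{\left(U \right)} = -8$ ($I{\left(U \right)} = -4 - 4 = -8$)
$m{\left(r \right)} = \frac{2 r}{-6 + r}$
$X = -1$ ($X = 3 \cdot \frac{1}{3} + 4 \left(- \frac{1}{2}\right) = 1 - 2 = -1$)
$F{\left(u,V \right)} = V + u$
$\frac{1}{F{\left(X 1,I{\left(-6 \right)} + m{\left(-5 \right)} \right)}} = \frac{1}{\left(-8 + 2 \left(-5\right) \frac{1}{-6 - 5}\right) - 1} = \frac{1}{\left(-8 + 2 \left(-5\right) \frac{1}{-11}\right) - 1} = \frac{1}{\left(-8 + 2 \left(-5\right) \left(- \frac{1}{11}\right)\right) - 1} = \frac{1}{\left(-8 + \frac{10}{11}\right) - 1} = \frac{1}{- \frac{78}{11} - 1} = \frac{1}{- \frac{89}{11}} = - \frac{11}{89}$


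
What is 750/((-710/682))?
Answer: -51150/71 ≈ -720.42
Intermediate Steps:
750/((-710/682)) = 750/((-710*1/682)) = 750/(-355/341) = 750*(-341/355) = -51150/71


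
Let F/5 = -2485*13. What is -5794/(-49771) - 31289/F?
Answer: 35114939/113229025 ≈ 0.31012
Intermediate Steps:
F = -161525 (F = 5*(-2485*13) = 5*(-32305) = -161525)
-5794/(-49771) - 31289/F = -5794/(-49771) - 31289/(-161525) = -5794*(-1/49771) - 31289*(-1/161525) = 5794/49771 + 31289/161525 = 35114939/113229025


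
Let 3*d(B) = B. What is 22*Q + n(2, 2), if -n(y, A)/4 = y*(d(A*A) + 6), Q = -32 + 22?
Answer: -836/3 ≈ -278.67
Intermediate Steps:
d(B) = B/3
Q = -10
n(y, A) = -4*y*(6 + A**2/3) (n(y, A) = -4*y*((A*A)/3 + 6) = -4*y*(A**2/3 + 6) = -4*y*(6 + A**2/3))
22*Q + n(2, 2) = 22*(-10) - 4/3*2*(18 + 2**2) = -220 - 4/3*2*(18 + 4) = -220 - 4/3*2*22 = -220 - 176/3 = -836/3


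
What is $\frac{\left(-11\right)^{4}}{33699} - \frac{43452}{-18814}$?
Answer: $\frac{869872361}{317006493} \approx 2.744$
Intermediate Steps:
$\frac{\left(-11\right)^{4}}{33699} - \frac{43452}{-18814} = 14641 \cdot \frac{1}{33699} - - \frac{21726}{9407} = \frac{14641}{33699} + \frac{21726}{9407} = \frac{869872361}{317006493}$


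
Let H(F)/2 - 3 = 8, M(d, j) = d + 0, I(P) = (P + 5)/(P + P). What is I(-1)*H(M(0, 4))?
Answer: -44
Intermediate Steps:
I(P) = (5 + P)/(2*P) (I(P) = (5 + P)/((2*P)) = (5 + P)*(1/(2*P)) = (5 + P)/(2*P))
M(d, j) = d
H(F) = 22 (H(F) = 6 + 2*8 = 6 + 16 = 22)
I(-1)*H(M(0, 4)) = ((½)*(5 - 1)/(-1))*22 = ((½)*(-1)*4)*22 = -2*22 = -44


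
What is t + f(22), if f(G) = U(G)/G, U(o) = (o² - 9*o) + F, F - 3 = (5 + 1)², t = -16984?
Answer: -373323/22 ≈ -16969.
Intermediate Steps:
F = 39 (F = 3 + (5 + 1)² = 3 + 6² = 3 + 36 = 39)
U(o) = 39 + o² - 9*o (U(o) = (o² - 9*o) + 39 = 39 + o² - 9*o)
f(G) = (39 + G² - 9*G)/G
t + f(22) = -16984 + (-9 + 22 + 39/22) = -16984 + 325/22 = -373323/22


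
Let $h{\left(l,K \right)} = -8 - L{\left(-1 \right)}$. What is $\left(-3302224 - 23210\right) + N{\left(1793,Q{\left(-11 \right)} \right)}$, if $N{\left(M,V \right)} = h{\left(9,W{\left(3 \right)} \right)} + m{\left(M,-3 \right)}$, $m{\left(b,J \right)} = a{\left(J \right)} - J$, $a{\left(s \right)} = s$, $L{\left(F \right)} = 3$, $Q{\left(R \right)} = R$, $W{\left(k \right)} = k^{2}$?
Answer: $-3325445$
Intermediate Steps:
$m{\left(b,J \right)} = 0$ ($m{\left(b,J \right)} = J - J = 0$)
$h{\left(l,K \right)} = -11$ ($h{\left(l,K \right)} = -8 - 3 = -11$)
$N{\left(M,V \right)} = -11$ ($N{\left(M,V \right)} = -11 + 0 = -11$)
$\left(-3302224 - 23210\right) + N{\left(1793,Q{\left(-11 \right)} \right)} = \left(-3302224 - 23210\right) - 11 = -3325434 - 11 = -3325445$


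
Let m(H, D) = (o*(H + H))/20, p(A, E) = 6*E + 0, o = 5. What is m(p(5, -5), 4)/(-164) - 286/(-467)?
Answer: 53909/76588 ≈ 0.70388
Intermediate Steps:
p(A, E) = 6*E
m(H, D) = H/2 (m(H, D) = (5*(H + H))/20 = (5*(2*H))*(1/20) = (10*H)*(1/20) = H/2)
m(p(5, -5), 4)/(-164) - 286/(-467) = ((6*(-5))/2)/(-164) - 286/(-467) = ((½)*(-30))*(-1/164) - 286*(-1/467) = -15*(-1/164) + 286/467 = 15/164 + 286/467 = 53909/76588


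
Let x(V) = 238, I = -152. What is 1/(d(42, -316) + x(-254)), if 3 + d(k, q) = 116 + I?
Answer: 1/199 ≈ 0.0050251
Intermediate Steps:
d(k, q) = -39 (d(k, q) = -3 + (116 - 152) = -3 - 36 = -39)
1/(d(42, -316) + x(-254)) = 1/(-39 + 238) = 1/199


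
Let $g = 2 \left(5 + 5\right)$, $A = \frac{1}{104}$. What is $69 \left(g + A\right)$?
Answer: $\frac{143589}{104} \approx 1380.7$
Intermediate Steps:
$A = \frac{1}{104} \approx 0.0096154$
$g = 20$ ($g = 2 \cdot 10 = 20$)
$69 \left(g + A\right) = 69 \left(20 + \frac{1}{104}\right) = 69 \cdot \frac{2081}{104} = \frac{143589}{104}$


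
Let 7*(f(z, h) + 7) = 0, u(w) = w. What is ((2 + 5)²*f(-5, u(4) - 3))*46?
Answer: -15778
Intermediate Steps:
f(z, h) = -7 (f(z, h) = -7 + (⅐)*0 = -7 + 0 = -7)
((2 + 5)²*f(-5, u(4) - 3))*46 = ((2 + 5)²*(-7))*46 = (7²*(-7))*46 = (49*(-7))*46 = -343*46 = -15778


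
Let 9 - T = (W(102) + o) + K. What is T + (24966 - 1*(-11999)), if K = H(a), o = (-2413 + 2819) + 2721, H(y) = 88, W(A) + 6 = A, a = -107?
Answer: 33663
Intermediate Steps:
W(A) = -6 + A
o = 3127 (o = 406 + 2721 = 3127)
K = 88
T = -3302 (T = 9 - (((-6 + 102) + 3127) + 88) = 9 - ((96 + 3127) + 88) = 9 - (3223 + 88) = 9 - 1*3311 = 9 - 3311 = -3302)
T + (24966 - 1*(-11999)) = -3302 + (24966 - 1*(-11999)) = -3302 + (24966 + 11999) = -3302 + 36965 = 33663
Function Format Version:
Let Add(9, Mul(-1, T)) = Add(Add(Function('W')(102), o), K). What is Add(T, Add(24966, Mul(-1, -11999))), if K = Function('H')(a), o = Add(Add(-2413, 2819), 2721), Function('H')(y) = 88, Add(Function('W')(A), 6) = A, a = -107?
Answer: 33663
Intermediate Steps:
Function('W')(A) = Add(-6, A)
o = 3127 (o = Add(406, 2721) = 3127)
K = 88
T = -3302 (T = Add(9, Mul(-1, Add(Add(Add(-6, 102), 3127), 88))) = Add(9, Mul(-1, Add(Add(96, 3127), 88))) = Add(9, Mul(-1, Add(3223, 88))) = Add(9, Mul(-1, 3311)) = Add(9, -3311) = -3302)
Add(T, Add(24966, Mul(-1, -11999))) = Add(-3302, Add(24966, Mul(-1, -11999))) = Add(-3302, Add(24966, 11999)) = Add(-3302, 36965) = 33663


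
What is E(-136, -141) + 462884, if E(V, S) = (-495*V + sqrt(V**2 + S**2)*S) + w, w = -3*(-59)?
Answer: 530381 - 141*sqrt(38377) ≈ 5.0276e+5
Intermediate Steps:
w = 177
E(V, S) = 177 - 495*V + S*sqrt(S**2 + V**2) (E(V, S) = (-495*V + sqrt(V**2 + S**2)*S) + 177 = (-495*V + sqrt(S**2 + V**2)*S) + 177 = (-495*V + S*sqrt(S**2 + V**2)) + 177 = 177 - 495*V + S*sqrt(S**2 + V**2))
E(-136, -141) + 462884 = (177 - 495*(-136) - 141*sqrt((-141)**2 + (-136)**2)) + 462884 = (177 + 67320 - 141*sqrt(19881 + 18496)) + 462884 = (177 + 67320 - 141*sqrt(38377)) + 462884 = (67497 - 141*sqrt(38377)) + 462884 = 530381 - 141*sqrt(38377)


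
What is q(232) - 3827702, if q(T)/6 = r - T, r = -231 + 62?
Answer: -3830108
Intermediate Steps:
r = -169
q(T) = -1014 - 6*T (q(T) = 6*(-169 - T) = -1014 - 6*T)
q(232) - 3827702 = (-1014 - 6*232) - 3827702 = (-1014 - 1392) - 3827702 = -2406 - 3827702 = -3830108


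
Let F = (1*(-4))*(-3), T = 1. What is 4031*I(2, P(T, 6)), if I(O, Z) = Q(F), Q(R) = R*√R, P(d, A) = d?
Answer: 96744*√3 ≈ 1.6757e+5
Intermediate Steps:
F = 12 (F = -4*(-3) = 12)
Q(R) = R^(3/2)
I(O, Z) = 24*√3 (I(O, Z) = 12^(3/2) = 24*√3)
4031*I(2, P(T, 6)) = 4031*(24*√3) = 96744*√3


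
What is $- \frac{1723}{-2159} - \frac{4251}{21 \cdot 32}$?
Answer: $- \frac{2673351}{483616} \approx -5.5278$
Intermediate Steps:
$- \frac{1723}{-2159} - \frac{4251}{21 \cdot 32} = \left(-1723\right) \left(- \frac{1}{2159}\right) - \frac{4251}{672} = \frac{1723}{2159} - \frac{1417}{224} = - \frac{2673351}{483616}$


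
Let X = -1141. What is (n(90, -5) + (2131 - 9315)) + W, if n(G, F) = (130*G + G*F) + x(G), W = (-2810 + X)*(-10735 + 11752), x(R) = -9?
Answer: -4014110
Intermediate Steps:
W = -4018167 (W = (-2810 - 1141)*(-10735 + 11752) = -3951*1017 = -4018167)
n(G, F) = -9 + 130*G + F*G (n(G, F) = (130*G + G*F) - 9 = (130*G + F*G) - 9 = -9 + 130*G + F*G)
(n(90, -5) + (2131 - 9315)) + W = ((-9 + 130*90 - 5*90) + (2131 - 9315)) - 4018167 = ((-9 + 11700 - 450) - 7184) - 4018167 = (11241 - 7184) - 4018167 = 4057 - 4018167 = -4014110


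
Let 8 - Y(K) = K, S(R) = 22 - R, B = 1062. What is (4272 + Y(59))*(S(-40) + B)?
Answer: 4744404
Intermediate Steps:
Y(K) = 8 - K
(4272 + Y(59))*(S(-40) + B) = (4272 + (8 - 1*59))*((22 - 1*(-40)) + 1062) = (4272 + (8 - 59))*((22 + 40) + 1062) = (4272 - 51)*(62 + 1062) = 4221*1124 = 4744404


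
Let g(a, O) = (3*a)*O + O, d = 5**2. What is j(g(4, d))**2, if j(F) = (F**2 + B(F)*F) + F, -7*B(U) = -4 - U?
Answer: 14695500625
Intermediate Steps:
d = 25
B(U) = 4/7 + U/7 (B(U) = -(-4 - U)/7 = 4/7 + U/7)
g(a, O) = O + 3*O*a (g(a, O) = 3*O*a + O = O + 3*O*a)
j(F) = F + F**2 + F*(4/7 + F/7) (j(F) = (F**2 + (4/7 + F/7)*F) + F = (F**2 + F*(4/7 + F/7)) + F = F + F**2 + F*(4/7 + F/7))
j(g(4, d))**2 = ((25*(1 + 3*4))*(11 + 8*(25*(1 + 3*4)))/7)**2 = ((25*(1 + 12))*(11 + 8*(25*(1 + 12)))/7)**2 = ((25*13)*(11 + 8*(25*13))/7)**2 = ((1/7)*325*(11 + 8*325))**2 = ((1/7)*325*(11 + 2600))**2 = ((1/7)*325*2611)**2 = 121225**2 = 14695500625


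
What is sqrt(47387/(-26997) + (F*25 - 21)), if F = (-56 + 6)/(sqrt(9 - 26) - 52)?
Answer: sqrt(679326070485828 + 275440030901250*I*sqrt(17))/24486279 ≈ 1.2923 + 0.73284*I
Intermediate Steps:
F = -50/(-52 + I*sqrt(17)) (F = -50/(sqrt(-17) - 52) = -50/(I*sqrt(17) - 52) = -50/(-52 + I*sqrt(17)) ≈ 0.95553 + 0.075765*I)
sqrt(47387/(-26997) + (F*25 - 21)) = sqrt(47387/(-26997) + ((2600/2721 + 50*I*sqrt(17)/2721)*25 - 21)) = sqrt(47387*(-1/26997) + ((65000/2721 + 1250*I*sqrt(17)/2721) - 21)) = sqrt(-47387/26997 + (7859/2721 + 1250*I*sqrt(17)/2721)) = sqrt(27743132/24486279 + 1250*I*sqrt(17)/2721)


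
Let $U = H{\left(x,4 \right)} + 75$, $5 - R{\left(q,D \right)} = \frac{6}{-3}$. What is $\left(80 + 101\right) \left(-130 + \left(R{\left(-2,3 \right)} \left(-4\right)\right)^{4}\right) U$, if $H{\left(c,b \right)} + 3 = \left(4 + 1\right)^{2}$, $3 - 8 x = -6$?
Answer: $10789232982$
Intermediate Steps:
$R{\left(q,D \right)} = 7$ ($R{\left(q,D \right)} = 5 - \frac{6}{-3} = 5 - 6 \left(- \frac{1}{3}\right) = 5 - -2 = 5 + 2 = 7$)
$x = \frac{9}{8}$ ($x = \frac{3}{8} - - \frac{3}{4} = \frac{3}{8} + \frac{3}{4} = \frac{9}{8} \approx 1.125$)
$H{\left(c,b \right)} = 22$ ($H{\left(c,b \right)} = -3 + \left(4 + 1\right)^{2} = -3 + 5^{2} = -3 + 25 = 22$)
$U = 97$ ($U = 22 + 75 = 97$)
$\left(80 + 101\right) \left(-130 + \left(R{\left(-2,3 \right)} \left(-4\right)\right)^{4}\right) U = \left(80 + 101\right) \left(-130 + \left(7 \left(-4\right)\right)^{4}\right) 97 = 181 \left(-130 + \left(-28\right)^{4}\right) 97 = 181 \left(-130 + 614656\right) 97 = 181 \cdot 614526 \cdot 97 = 111229206 \cdot 97 = 10789232982$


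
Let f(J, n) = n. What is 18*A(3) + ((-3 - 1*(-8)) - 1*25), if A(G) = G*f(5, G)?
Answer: 142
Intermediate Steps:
A(G) = G**2 (A(G) = G*G = G**2)
18*A(3) + ((-3 - 1*(-8)) - 1*25) = 18*3**2 + ((-3 - 1*(-8)) - 1*25) = 18*9 + ((-3 + 8) - 25) = 162 + (5 - 25) = 162 - 20 = 142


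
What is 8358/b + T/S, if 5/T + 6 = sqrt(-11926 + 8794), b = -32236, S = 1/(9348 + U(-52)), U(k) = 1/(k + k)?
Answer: -3571743179/40230528 - 441905*I*sqrt(87)/4992 ≈ -88.782 - 825.68*I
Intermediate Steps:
U(k) = 1/(2*k)
S = 104/972191 (S = 1/(9348 + (1/2)/(-52)) = 1/(9348 + (1/2)*(-1/52)) = 1/(9348 - 1/104) = 1/(972191/104) = 104/972191 ≈ 0.00010697)
T = 5/(-6 + 6*I*sqrt(87)) (T = 5/(-6 + sqrt(-11926 + 8794)) = 5/(-6 + sqrt(-3132)) = 5/(-6 + 6*I*sqrt(87)) ≈ -0.0094697 - 0.088327*I)
8358/b + T/S = 8358/(-32236) + (-5/528 - 5*I*sqrt(87)/528)/(104/972191) = 8358*(-1/32236) + (-5/528 - 5*I*sqrt(87)/528)*(972191/104) = -4179/16118 + (-441905/4992 - 441905*I*sqrt(87)/4992) = -3571743179/40230528 - 441905*I*sqrt(87)/4992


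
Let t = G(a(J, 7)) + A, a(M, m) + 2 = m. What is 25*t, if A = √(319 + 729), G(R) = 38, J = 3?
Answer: 950 + 50*√262 ≈ 1759.3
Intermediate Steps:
a(M, m) = -2 + m
A = 2*√262 (A = √1048 = 2*√262 ≈ 32.373)
t = 38 + 2*√262 ≈ 70.373
25*t = 25*(38 + 2*√262) = 950 + 50*√262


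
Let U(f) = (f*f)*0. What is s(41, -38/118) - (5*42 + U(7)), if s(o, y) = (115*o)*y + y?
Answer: -101994/59 ≈ -1728.7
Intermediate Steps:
U(f) = 0 (U(f) = f²*0 = 0)
s(o, y) = y + 115*o*y (s(o, y) = 115*o*y + y = y + 115*o*y)
s(41, -38/118) - (5*42 + U(7)) = (-38/118)*(1 + 115*41) - (5*42 + 0) = (-38*1/118)*(1 + 4715) - (210 + 0) = -19/59*4716 - 1*210 = -89604/59 - 210 = -101994/59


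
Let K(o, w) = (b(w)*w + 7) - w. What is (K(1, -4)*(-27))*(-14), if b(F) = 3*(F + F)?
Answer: 40446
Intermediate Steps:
b(F) = 6*F (b(F) = 3*(2*F) = 6*F)
K(o, w) = 7 - w + 6*w² (K(o, w) = ((6*w)*w + 7) - w = (6*w² + 7) - w = (7 + 6*w²) - w = 7 - w + 6*w²)
(K(1, -4)*(-27))*(-14) = ((7 - 1*(-4) + 6*(-4)²)*(-27))*(-14) = ((7 + 4 + 6*16)*(-27))*(-14) = ((7 + 4 + 96)*(-27))*(-14) = (107*(-27))*(-14) = -2889*(-14) = 40446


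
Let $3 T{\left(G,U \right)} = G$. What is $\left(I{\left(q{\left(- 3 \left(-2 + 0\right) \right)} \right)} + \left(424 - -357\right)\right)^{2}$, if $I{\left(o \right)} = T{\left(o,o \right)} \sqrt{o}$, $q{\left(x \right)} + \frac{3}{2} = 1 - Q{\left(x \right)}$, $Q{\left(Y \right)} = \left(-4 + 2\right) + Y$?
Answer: $\frac{4879607}{8} - \frac{7029 i \sqrt{2}}{2} \approx 6.0995 \cdot 10^{5} - 4970.3 i$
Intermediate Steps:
$T{\left(G,U \right)} = \frac{G}{3}$
$Q{\left(Y \right)} = -2 + Y$
$q{\left(x \right)} = \frac{3}{2} - x$ ($q{\left(x \right)} = - \frac{3}{2} - \left(-3 + x\right) = \frac{3}{2} - x$)
$I{\left(o \right)} = \frac{o^{\frac{3}{2}}}{3}$ ($I{\left(o \right)} = \frac{o}{3} \sqrt{o} = \frac{o^{\frac{3}{2}}}{3}$)
$\left(I{\left(q{\left(- 3 \left(-2 + 0\right) \right)} \right)} + \left(424 - -357\right)\right)^{2} = \left(\frac{\left(\frac{3}{2} - - 3 \left(-2 + 0\right)\right)^{\frac{3}{2}}}{3} + \left(424 - -357\right)\right)^{2} = \left(\frac{\left(\frac{3}{2} - \left(-3\right) \left(-2\right)\right)^{\frac{3}{2}}}{3} + \left(424 + 357\right)\right)^{2} = \left(\frac{\left(\frac{3}{2} - 6\right)^{\frac{3}{2}}}{3} + 781\right)^{2} = \left(\frac{\left(- \frac{9}{2}\right)^{\frac{3}{2}}}{3} + 781\right)^{2} = \left(\frac{\left(- \frac{27}{4}\right) i \sqrt{2}}{3} + 781\right)^{2} = \left(- \frac{9 i \sqrt{2}}{4} + 781\right)^{2} = \left(781 - \frac{9 i \sqrt{2}}{4}\right)^{2}$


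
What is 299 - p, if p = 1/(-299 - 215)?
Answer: 153687/514 ≈ 299.00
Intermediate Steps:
p = -1/514 (p = 1/(-514) = -1/514 ≈ -0.0019455)
299 - p = 299 - 1*(-1/514) = 299 + 1/514 = 153687/514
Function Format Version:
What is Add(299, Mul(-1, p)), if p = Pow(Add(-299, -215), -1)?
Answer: Rational(153687, 514) ≈ 299.00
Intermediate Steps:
p = Rational(-1, 514) (p = Pow(-514, -1) = Rational(-1, 514) ≈ -0.0019455)
Add(299, Mul(-1, p)) = Add(299, Mul(-1, Rational(-1, 514))) = Add(299, Rational(1, 514)) = Rational(153687, 514)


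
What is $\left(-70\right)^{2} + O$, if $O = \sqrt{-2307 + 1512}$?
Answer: $4900 + i \sqrt{795} \approx 4900.0 + 28.196 i$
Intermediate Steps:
$O = i \sqrt{795}$ ($O = \sqrt{-795} = i \sqrt{795} \approx 28.196 i$)
$\left(-70\right)^{2} + O = \left(-70\right)^{2} + i \sqrt{795} = 4900 + i \sqrt{795}$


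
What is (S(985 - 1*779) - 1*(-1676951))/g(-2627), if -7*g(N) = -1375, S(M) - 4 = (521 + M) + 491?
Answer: 11747211/1375 ≈ 8543.4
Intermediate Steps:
S(M) = 1016 + M (S(M) = 4 + ((521 + M) + 491) = 4 + (1012 + M) = 1016 + M)
g(N) = 1375/7 (g(N) = -⅐*(-1375) = 1375/7)
(S(985 - 1*779) - 1*(-1676951))/g(-2627) = ((1016 + (985 - 1*779)) - 1*(-1676951))/(1375/7) = ((1016 + (985 - 779)) + 1676951)*(7/1375) = ((1016 + 206) + 1676951)*(7/1375) = (1222 + 1676951)*(7/1375) = 1678173*(7/1375) = 11747211/1375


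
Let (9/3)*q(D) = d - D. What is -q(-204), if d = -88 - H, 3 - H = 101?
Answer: -214/3 ≈ -71.333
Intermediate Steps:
H = -98 (H = 3 - 1*101 = 3 - 101 = -98)
d = 10 (d = -88 - 1*(-98) = -88 + 98 = 10)
q(D) = 10/3 - D/3 (q(D) = (10 - D)/3 = 10/3 - D/3)
-q(-204) = -(10/3 - 1/3*(-204)) = -(10/3 + 68) = -1*214/3 = -214/3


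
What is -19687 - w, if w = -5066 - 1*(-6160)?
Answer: -20781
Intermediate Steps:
w = 1094 (w = -5066 + 6160 = 1094)
-19687 - w = -19687 - 1*1094 = -19687 - 1094 = -20781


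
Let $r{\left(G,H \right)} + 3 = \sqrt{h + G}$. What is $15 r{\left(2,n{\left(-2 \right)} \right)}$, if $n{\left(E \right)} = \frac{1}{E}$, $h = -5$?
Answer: $-45 + 15 i \sqrt{3} \approx -45.0 + 25.981 i$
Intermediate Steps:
$r{\left(G,H \right)} = -3 + \sqrt{-5 + G}$
$15 r{\left(2,n{\left(-2 \right)} \right)} = 15 \left(-3 + \sqrt{-5 + 2}\right) = 15 \left(-3 + \sqrt{-3}\right) = 15 \left(-3 + i \sqrt{3}\right) = -45 + 15 i \sqrt{3}$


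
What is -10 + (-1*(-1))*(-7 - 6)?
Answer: -23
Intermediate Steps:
-10 + (-1*(-1))*(-7 - 6) = -10 + 1*(-13) = -10 - 13 = -23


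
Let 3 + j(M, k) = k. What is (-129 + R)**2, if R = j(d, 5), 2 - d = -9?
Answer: 16129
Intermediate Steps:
d = 11 (d = 2 - 1*(-9) = 2 + 9 = 11)
j(M, k) = -3 + k
R = 2 (R = -3 + 5 = 2)
(-129 + R)**2 = (-129 + 2)**2 = (-127)**2 = 16129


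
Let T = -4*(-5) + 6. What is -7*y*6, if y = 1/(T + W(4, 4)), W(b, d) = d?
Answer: -7/5 ≈ -1.4000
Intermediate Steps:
T = 26 (T = 20 + 6 = 26)
y = 1/30 (y = 1/(26 + 4) = 1/30 ≈ 0.033333)
-7*y*6 = -7*1/30*6 = -7/30*6 = -7/5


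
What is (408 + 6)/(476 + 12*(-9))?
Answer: 9/8 ≈ 1.1250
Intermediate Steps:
(408 + 6)/(476 + 12*(-9)) = 414/(476 - 108) = 414/368 = 414*(1/368) = 9/8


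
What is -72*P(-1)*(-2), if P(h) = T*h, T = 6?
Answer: -864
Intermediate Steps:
P(h) = 6*h
-72*P(-1)*(-2) = -72*6*(-1)*(-2) = -(-432)*(-2) = -72*12 = -864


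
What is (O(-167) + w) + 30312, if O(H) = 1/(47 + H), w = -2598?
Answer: 3325679/120 ≈ 27714.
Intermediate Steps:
(O(-167) + w) + 30312 = (1/(47 - 167) - 2598) + 30312 = (1/(-120) - 2598) + 30312 = (-1/120 - 2598) + 30312 = -311761/120 + 30312 = 3325679/120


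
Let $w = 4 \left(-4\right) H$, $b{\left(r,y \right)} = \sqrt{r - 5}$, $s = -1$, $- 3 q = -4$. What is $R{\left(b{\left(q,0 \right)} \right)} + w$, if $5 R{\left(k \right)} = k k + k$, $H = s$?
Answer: $\frac{229}{15} + \frac{i \sqrt{33}}{15} \approx 15.267 + 0.38297 i$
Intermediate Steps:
$q = \frac{4}{3}$ ($q = \left(- \frac{1}{3}\right) \left(-4\right) = \frac{4}{3} \approx 1.3333$)
$b{\left(r,y \right)} = \sqrt{-5 + r}$
$H = -1$
$w = 16$ ($w = 4 \left(-4\right) \left(-1\right) = \left(-16\right) \left(-1\right) = 16$)
$R{\left(k \right)} = \frac{k}{5} + \frac{k^{2}}{5}$ ($R{\left(k \right)} = \frac{k k + k}{5} = \frac{k^{2} + k}{5} = \frac{k + k^{2}}{5} = \frac{k}{5} + \frac{k^{2}}{5}$)
$R{\left(b{\left(q,0 \right)} \right)} + w = \frac{\sqrt{-5 + \frac{4}{3}} \left(1 + \sqrt{-5 + \frac{4}{3}}\right)}{5} + 16 = \frac{\sqrt{- \frac{11}{3}} \left(1 + \sqrt{- \frac{11}{3}}\right)}{5} + 16 = \frac{\frac{i \sqrt{33}}{3} \left(1 + \frac{i \sqrt{33}}{3}\right)}{5} + 16 = \frac{i \sqrt{33} \left(1 + \frac{i \sqrt{33}}{3}\right)}{15} + 16 = 16 + \frac{i \sqrt{33} \left(1 + \frac{i \sqrt{33}}{3}\right)}{15}$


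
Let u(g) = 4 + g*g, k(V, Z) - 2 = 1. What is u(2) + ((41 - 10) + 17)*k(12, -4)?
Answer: 152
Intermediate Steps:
k(V, Z) = 3 (k(V, Z) = 2 + 1 = 3)
u(g) = 4 + g**2
u(2) + ((41 - 10) + 17)*k(12, -4) = (4 + 2**2) + ((41 - 10) + 17)*3 = (4 + 4) + (31 + 17)*3 = 8 + 48*3 = 8 + 144 = 152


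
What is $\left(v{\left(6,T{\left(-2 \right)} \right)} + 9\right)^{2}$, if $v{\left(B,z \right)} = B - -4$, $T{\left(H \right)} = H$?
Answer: $361$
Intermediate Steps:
$v{\left(B,z \right)} = 4 + B$ ($v{\left(B,z \right)} = B + 4 = 4 + B$)
$\left(v{\left(6,T{\left(-2 \right)} \right)} + 9\right)^{2} = \left(\left(4 + 6\right) + 9\right)^{2} = \left(10 + 9\right)^{2} = 19^{2} = 361$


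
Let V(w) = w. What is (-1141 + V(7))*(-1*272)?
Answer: 308448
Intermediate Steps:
(-1141 + V(7))*(-1*272) = (-1141 + 7)*(-1*272) = -1134*(-272) = 308448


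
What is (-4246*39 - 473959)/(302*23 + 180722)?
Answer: -639553/187668 ≈ -3.4079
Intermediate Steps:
(-4246*39 - 473959)/(302*23 + 180722) = (-165594 - 473959)/(6946 + 180722) = -639553/187668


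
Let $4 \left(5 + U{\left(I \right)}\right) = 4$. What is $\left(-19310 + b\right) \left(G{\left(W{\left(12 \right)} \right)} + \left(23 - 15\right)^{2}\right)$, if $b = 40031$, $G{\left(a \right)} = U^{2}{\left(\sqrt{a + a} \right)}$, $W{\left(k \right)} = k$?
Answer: $1657680$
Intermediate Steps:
$U{\left(I \right)} = -4$ ($U{\left(I \right)} = -5 + \frac{1}{4} \cdot 4 = -5 + 1 = -4$)
$G{\left(a \right)} = 16$ ($G{\left(a \right)} = \left(-4\right)^{2} = 16$)
$\left(-19310 + b\right) \left(G{\left(W{\left(12 \right)} \right)} + \left(23 - 15\right)^{2}\right) = \left(-19310 + 40031\right) \left(16 + \left(23 - 15\right)^{2}\right) = 20721 \left(16 + 8^{2}\right) = 20721 \left(16 + 64\right) = 20721 \cdot 80 = 1657680$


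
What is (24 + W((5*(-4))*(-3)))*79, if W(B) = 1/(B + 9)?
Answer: 130903/69 ≈ 1897.1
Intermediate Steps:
W(B) = 1/(9 + B)
(24 + W((5*(-4))*(-3)))*79 = (24 + 1/(9 + (5*(-4))*(-3)))*79 = (24 + 1/(9 - 20*(-3)))*79 = (24 + 1/(9 + 60))*79 = (24 + 1/69)*79 = (1657/69)*79 = 130903/69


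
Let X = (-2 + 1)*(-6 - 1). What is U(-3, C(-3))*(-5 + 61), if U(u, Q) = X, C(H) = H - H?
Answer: 392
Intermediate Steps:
X = 7 (X = -1*(-7) = 7)
C(H) = 0
U(u, Q) = 7
U(-3, C(-3))*(-5 + 61) = 7*(-5 + 61) = 7*56 = 392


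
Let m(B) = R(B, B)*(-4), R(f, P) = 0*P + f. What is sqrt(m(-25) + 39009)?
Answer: sqrt(39109) ≈ 197.76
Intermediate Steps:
R(f, P) = f (R(f, P) = 0 + f = f)
m(B) = -4*B (m(B) = B*(-4) = -4*B)
sqrt(m(-25) + 39009) = sqrt(-4*(-25) + 39009) = sqrt(100 + 39009) = sqrt(39109)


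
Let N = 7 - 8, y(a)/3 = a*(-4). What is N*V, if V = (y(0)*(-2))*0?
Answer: 0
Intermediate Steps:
y(a) = -12*a (y(a) = 3*(a*(-4)) = 3*(-4*a) = -12*a)
N = -1
V = 0 (V = (-12*0*(-2))*0 = (0*(-2))*0 = 0*0 = 0)
N*V = -1*0 = 0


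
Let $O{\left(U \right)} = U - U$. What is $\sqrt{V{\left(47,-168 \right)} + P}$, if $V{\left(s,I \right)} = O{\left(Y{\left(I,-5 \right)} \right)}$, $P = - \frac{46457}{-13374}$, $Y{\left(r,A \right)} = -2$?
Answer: $\frac{\sqrt{69035102}}{4458} \approx 1.8638$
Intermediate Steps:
$P = \frac{46457}{13374}$ ($P = \left(-46457\right) \left(- \frac{1}{13374}\right) = \frac{46457}{13374} \approx 3.4737$)
$O{\left(U \right)} = 0$
$V{\left(s,I \right)} = 0$
$\sqrt{V{\left(47,-168 \right)} + P} = \sqrt{0 + \frac{46457}{13374}} = \sqrt{\frac{46457}{13374}} = \frac{\sqrt{69035102}}{4458}$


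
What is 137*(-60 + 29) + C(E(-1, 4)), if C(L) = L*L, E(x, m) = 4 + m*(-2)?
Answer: -4231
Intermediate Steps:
E(x, m) = 4 - 2*m
C(L) = L²
137*(-60 + 29) + C(E(-1, 4)) = 137*(-60 + 29) + (4 - 2*4)² = 137*(-31) + (4 - 8)² = -4247 + (-4)² = -4247 + 16 = -4231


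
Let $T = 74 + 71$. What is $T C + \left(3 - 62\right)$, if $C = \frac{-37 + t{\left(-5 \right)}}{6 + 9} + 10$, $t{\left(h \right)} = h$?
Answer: $985$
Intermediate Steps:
$T = 145$
$C = \frac{36}{5}$ ($C = \frac{-37 - 5}{6 + 9} + 10 = - \frac{42}{15} + 10 = \left(-42\right) \frac{1}{15} + 10 = - \frac{14}{5} + 10 = \frac{36}{5} \approx 7.2$)
$T C + \left(3 - 62\right) = 145 \cdot \frac{36}{5} + \left(3 - 62\right) = 1044 + \left(3 - 62\right) = 1044 - 59 = 985$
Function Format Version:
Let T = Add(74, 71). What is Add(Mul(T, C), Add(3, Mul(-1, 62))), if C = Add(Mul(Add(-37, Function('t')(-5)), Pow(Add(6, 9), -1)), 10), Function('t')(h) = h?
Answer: 985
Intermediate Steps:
T = 145
C = Rational(36, 5) (C = Add(Mul(Add(-37, -5), Pow(Add(6, 9), -1)), 10) = Add(Mul(-42, Pow(15, -1)), 10) = Add(Mul(-42, Rational(1, 15)), 10) = Add(Rational(-14, 5), 10) = Rational(36, 5) ≈ 7.2000)
Add(Mul(T, C), Add(3, Mul(-1, 62))) = Add(Mul(145, Rational(36, 5)), Add(3, Mul(-1, 62))) = Add(1044, Add(3, -62)) = Add(1044, -59) = 985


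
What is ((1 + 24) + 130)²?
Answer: 24025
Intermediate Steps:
((1 + 24) + 130)² = (25 + 130)² = 155² = 24025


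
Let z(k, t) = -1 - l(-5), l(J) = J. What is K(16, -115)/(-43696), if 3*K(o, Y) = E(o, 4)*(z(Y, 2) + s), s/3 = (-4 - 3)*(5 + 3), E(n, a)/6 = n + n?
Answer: 656/2731 ≈ 0.24021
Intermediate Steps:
E(n, a) = 12*n (E(n, a) = 6*(n + n) = 6*(2*n) = 12*n)
z(k, t) = 4 (z(k, t) = -1 - 1*(-5) = -1 + 5 = 4)
s = -168 (s = 3*((-4 - 3)*(5 + 3)) = 3*(-7*8) = 3*(-56) = -168)
K(o, Y) = -656*o (K(o, Y) = ((12*o)*(4 - 168))/3 = ((12*o)*(-164))/3 = (-1968*o)/3 = -656*o)
K(16, -115)/(-43696) = -656*16/(-43696) = -10496*(-1/43696) = 656/2731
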